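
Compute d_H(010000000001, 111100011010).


XOR: 101100011011
Count of 1s: 7

7


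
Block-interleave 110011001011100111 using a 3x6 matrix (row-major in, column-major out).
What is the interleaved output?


Matrix:
  110011
  001011
  100111
Read columns: 101100010001111111

101100010001111111


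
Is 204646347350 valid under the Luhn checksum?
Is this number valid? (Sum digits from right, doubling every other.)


Luhn sum = 51
51 mod 10 = 1

Invalid (Luhn sum mod 10 = 1)


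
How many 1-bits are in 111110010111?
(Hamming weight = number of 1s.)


Counting 1s in 111110010111

9


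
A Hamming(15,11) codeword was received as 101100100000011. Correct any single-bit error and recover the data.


Syndrome = 0: no error detected

Data: 10010000011 (no errors)


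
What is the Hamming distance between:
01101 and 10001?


XOR: 11100
Count of 1s: 3

3


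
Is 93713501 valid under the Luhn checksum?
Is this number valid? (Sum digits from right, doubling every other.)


Luhn sum = 30
30 mod 10 = 0

Valid (Luhn sum mod 10 = 0)


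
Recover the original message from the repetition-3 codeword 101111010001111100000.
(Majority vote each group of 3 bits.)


Groups: 101, 111, 010, 001, 111, 100, 000
Majority votes: 1100100

1100100


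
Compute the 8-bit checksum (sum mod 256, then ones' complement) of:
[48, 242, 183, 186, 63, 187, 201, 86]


Sum = 1196 mod 256 = 172
Complement = 83

83


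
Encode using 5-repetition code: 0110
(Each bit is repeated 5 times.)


Each bit -> 5 copies

00000111111111100000


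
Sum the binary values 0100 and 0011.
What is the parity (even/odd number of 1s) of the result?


0100 = 4
0011 = 3
Sum = 7 = 111
1s count = 3

odd parity (3 ones in 111)


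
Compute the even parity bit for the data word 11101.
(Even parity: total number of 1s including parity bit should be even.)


Number of 1s in data: 4
Parity bit: 0

0


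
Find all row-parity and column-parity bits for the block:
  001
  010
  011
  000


Row parities: 1100
Column parities: 000

Row P: 1100, Col P: 000, Corner: 0


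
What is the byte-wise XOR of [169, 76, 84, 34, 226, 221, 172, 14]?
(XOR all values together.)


XOR chain: 169 ^ 76 ^ 84 ^ 34 ^ 226 ^ 221 ^ 172 ^ 14 = 14

14


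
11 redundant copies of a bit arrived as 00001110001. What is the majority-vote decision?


Ones: 4 out of 11
Threshold: 6

0 (4/11 voted 1)


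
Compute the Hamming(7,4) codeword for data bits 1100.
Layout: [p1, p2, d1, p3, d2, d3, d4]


Parity bits: p1=0, p2=1, p3=1

0111100


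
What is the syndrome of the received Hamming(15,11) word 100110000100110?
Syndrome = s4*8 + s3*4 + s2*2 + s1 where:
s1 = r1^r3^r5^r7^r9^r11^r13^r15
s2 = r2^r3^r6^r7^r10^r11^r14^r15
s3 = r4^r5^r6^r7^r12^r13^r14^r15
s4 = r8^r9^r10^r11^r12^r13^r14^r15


s1=1, s2=0, s3=0, s4=1

Syndrome = 9 (error at position 9)


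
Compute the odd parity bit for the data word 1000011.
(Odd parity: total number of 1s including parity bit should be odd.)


Number of 1s in data: 3
Parity bit: 0

0


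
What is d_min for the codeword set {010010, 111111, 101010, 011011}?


Comparing all pairs, minimum distance: 2
Can detect 1 errors, correct 0 errors

2


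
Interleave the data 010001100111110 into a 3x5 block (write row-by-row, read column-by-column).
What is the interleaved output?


Matrix:
  01000
  11001
  11110
Read columns: 011111001001010

011111001001010


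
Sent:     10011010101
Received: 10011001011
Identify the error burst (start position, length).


XOR: 00000011110

Burst at position 6, length 4


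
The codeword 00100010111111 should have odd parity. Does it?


Number of 1s: 8

No, parity error (8 ones)


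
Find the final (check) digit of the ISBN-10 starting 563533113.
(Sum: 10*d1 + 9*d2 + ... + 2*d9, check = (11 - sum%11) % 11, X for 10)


Weighted sum: 209
209 mod 11 = 0

Check digit: 0


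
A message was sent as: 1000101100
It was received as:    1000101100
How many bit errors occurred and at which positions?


XOR: 0000000000

0 errors (received matches sent)


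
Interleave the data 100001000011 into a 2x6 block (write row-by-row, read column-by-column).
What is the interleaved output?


Matrix:
  100001
  000011
Read columns: 100000000111

100000000111


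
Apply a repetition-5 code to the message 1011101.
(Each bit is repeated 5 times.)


Each bit -> 5 copies

11111000001111111111111110000011111


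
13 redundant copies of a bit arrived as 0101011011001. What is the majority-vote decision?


Ones: 7 out of 13
Threshold: 7

1 (7/13 voted 1)


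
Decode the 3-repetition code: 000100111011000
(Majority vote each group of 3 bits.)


Groups: 000, 100, 111, 011, 000
Majority votes: 00110

00110


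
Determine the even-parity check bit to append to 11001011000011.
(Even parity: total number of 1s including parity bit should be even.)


Number of 1s in data: 7
Parity bit: 1

1


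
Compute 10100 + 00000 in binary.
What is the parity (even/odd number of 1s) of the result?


10100 = 20
00000 = 0
Sum = 20 = 10100
1s count = 2

even parity (2 ones in 10100)


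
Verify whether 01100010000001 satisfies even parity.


Number of 1s: 4

Yes, parity is correct (4 ones)


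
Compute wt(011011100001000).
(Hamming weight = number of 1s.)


Counting 1s in 011011100001000

6


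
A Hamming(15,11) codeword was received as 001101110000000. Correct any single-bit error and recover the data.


Syndrome = 14: error at position 14

Data: 10110000010 (corrected bit 14)


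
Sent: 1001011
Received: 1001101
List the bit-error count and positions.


XOR: 0000110

2 error(s) at position(s): 4, 5


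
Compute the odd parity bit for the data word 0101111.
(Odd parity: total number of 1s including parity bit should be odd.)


Number of 1s in data: 5
Parity bit: 0

0


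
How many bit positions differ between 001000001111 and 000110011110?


XOR: 001110010001
Count of 1s: 5

5


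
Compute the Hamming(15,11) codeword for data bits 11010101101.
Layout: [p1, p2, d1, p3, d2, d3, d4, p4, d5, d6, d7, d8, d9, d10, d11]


Parity bits: p1=1, p2=0, p3=1, p4=0

101110100101101


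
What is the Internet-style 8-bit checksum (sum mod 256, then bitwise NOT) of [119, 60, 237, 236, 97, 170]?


Sum = 919 mod 256 = 151
Complement = 104

104


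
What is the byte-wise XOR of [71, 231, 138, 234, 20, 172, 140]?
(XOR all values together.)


XOR chain: 71 ^ 231 ^ 138 ^ 234 ^ 20 ^ 172 ^ 140 = 244

244


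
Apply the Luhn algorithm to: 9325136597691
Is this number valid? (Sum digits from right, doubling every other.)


Luhn sum = 62
62 mod 10 = 2

Invalid (Luhn sum mod 10 = 2)


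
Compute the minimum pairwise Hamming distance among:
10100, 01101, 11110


Comparing all pairs, minimum distance: 2
Can detect 1 errors, correct 0 errors

2


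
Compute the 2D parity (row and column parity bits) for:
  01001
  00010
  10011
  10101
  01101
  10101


Row parities: 011111
Column parities: 10101

Row P: 011111, Col P: 10101, Corner: 1


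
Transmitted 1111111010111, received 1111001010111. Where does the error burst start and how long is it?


XOR: 0000110000000

Burst at position 4, length 2


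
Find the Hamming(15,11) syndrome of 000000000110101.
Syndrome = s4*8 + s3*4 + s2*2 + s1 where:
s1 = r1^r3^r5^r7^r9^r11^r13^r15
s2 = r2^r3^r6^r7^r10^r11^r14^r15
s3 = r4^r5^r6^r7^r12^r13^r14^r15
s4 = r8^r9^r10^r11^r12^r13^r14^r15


s1=1, s2=1, s3=0, s4=0

Syndrome = 3 (error at position 3)


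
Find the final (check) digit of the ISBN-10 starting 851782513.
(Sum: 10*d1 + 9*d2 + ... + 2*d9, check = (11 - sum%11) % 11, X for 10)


Weighted sum: 269
269 mod 11 = 5

Check digit: 6


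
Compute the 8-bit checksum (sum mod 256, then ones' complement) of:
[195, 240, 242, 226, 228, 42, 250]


Sum = 1423 mod 256 = 143
Complement = 112

112


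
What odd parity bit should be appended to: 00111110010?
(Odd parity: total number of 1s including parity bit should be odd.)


Number of 1s in data: 6
Parity bit: 1

1


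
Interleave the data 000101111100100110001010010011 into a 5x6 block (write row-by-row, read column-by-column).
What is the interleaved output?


Matrix:
  000101
  111100
  100110
  001010
  010011
Read columns: 011000100101010111000011110001

011000100101010111000011110001


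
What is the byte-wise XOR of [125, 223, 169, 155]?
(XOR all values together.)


XOR chain: 125 ^ 223 ^ 169 ^ 155 = 144

144


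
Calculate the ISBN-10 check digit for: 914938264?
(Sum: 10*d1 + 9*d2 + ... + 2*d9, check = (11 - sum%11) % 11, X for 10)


Weighted sum: 286
286 mod 11 = 0

Check digit: 0


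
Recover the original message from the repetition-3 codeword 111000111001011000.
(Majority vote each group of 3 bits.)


Groups: 111, 000, 111, 001, 011, 000
Majority votes: 101010

101010


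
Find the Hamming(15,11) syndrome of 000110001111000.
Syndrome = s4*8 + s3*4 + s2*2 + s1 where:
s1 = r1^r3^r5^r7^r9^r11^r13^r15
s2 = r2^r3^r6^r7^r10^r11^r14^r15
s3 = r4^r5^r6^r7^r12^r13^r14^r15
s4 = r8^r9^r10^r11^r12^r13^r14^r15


s1=1, s2=0, s3=1, s4=0

Syndrome = 5 (error at position 5)


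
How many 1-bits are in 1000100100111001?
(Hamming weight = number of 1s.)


Counting 1s in 1000100100111001

7


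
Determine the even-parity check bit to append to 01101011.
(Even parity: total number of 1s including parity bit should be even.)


Number of 1s in data: 5
Parity bit: 1

1


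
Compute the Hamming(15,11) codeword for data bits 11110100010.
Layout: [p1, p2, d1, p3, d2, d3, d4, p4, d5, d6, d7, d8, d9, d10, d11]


Parity bits: p1=1, p2=1, p3=0, p4=0

111011100100010


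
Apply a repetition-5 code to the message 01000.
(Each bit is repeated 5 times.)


Each bit -> 5 copies

0000011111000000000000000


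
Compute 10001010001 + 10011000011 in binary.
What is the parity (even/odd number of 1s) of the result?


10001010001 = 1105
10011000011 = 1219
Sum = 2324 = 100100010100
1s count = 4

even parity (4 ones in 100100010100)


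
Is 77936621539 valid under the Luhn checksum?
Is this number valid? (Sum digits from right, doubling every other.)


Luhn sum = 60
60 mod 10 = 0

Valid (Luhn sum mod 10 = 0)


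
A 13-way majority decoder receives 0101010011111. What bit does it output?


Ones: 8 out of 13
Threshold: 7

1 (8/13 voted 1)


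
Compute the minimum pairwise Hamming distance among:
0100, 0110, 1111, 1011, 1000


Comparing all pairs, minimum distance: 1
Can detect 0 errors, correct 0 errors

1


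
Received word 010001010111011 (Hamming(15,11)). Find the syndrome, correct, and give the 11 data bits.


Syndrome = 0: no error detected

Data: 00100111011 (no errors)


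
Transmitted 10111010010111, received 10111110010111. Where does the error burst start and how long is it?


XOR: 00000100000000

Burst at position 5, length 1


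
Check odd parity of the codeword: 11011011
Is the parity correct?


Number of 1s: 6

No, parity error (6 ones)


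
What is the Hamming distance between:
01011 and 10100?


XOR: 11111
Count of 1s: 5

5


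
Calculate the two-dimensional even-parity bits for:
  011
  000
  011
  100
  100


Row parities: 00011
Column parities: 000

Row P: 00011, Col P: 000, Corner: 0


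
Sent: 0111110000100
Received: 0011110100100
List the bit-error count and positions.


XOR: 0100000100000

2 error(s) at position(s): 1, 7


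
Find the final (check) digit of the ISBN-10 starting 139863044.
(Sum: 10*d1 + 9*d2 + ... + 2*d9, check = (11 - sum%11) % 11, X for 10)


Weighted sum: 236
236 mod 11 = 5

Check digit: 6


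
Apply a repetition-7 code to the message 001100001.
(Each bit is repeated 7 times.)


Each bit -> 7 copies

000000000000001111111111111100000000000000000000000000001111111


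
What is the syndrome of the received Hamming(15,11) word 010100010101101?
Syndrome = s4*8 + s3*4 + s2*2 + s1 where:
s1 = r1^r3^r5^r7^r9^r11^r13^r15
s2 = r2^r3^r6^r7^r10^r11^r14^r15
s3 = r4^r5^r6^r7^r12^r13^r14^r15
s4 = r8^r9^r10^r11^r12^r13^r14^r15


s1=0, s2=1, s3=0, s4=1

Syndrome = 10 (error at position 10)


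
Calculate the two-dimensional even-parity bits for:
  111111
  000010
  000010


Row parities: 011
Column parities: 111111

Row P: 011, Col P: 111111, Corner: 0


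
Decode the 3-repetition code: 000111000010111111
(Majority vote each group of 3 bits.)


Groups: 000, 111, 000, 010, 111, 111
Majority votes: 010011

010011


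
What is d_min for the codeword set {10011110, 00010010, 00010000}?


Comparing all pairs, minimum distance: 1
Can detect 0 errors, correct 0 errors

1


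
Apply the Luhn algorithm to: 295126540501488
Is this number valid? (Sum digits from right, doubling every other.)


Luhn sum = 58
58 mod 10 = 8

Invalid (Luhn sum mod 10 = 8)


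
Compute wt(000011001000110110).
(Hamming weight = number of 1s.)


Counting 1s in 000011001000110110

7


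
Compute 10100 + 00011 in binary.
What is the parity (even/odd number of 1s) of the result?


10100 = 20
00011 = 3
Sum = 23 = 10111
1s count = 4

even parity (4 ones in 10111)


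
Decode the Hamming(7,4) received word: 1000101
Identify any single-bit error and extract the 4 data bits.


Syndrome = 3: error at position 3

Data: 1101 (corrected bit 3)


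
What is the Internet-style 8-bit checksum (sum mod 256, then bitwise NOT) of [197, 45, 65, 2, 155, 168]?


Sum = 632 mod 256 = 120
Complement = 135

135


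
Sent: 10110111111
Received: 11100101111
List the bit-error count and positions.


XOR: 01010010000

3 error(s) at position(s): 1, 3, 6


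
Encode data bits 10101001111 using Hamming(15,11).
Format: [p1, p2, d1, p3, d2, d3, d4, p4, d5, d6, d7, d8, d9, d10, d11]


Parity bits: p1=0, p2=0, p3=1, p4=1

001101011001111


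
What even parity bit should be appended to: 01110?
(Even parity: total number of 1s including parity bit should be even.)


Number of 1s in data: 3
Parity bit: 1

1


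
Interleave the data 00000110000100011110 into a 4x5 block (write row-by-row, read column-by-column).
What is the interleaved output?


Matrix:
  00000
  11000
  01000
  11110
Read columns: 01010111000100010000

01010111000100010000


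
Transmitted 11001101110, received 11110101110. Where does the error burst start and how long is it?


XOR: 00111000000

Burst at position 2, length 3


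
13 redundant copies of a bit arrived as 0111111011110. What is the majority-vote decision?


Ones: 10 out of 13
Threshold: 7

1 (10/13 voted 1)


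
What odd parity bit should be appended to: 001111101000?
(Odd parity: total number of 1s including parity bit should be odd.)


Number of 1s in data: 6
Parity bit: 1

1


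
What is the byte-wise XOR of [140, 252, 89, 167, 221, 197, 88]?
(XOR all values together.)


XOR chain: 140 ^ 252 ^ 89 ^ 167 ^ 221 ^ 197 ^ 88 = 206

206


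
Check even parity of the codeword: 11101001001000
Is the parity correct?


Number of 1s: 6

Yes, parity is correct (6 ones)


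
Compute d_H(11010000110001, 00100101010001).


XOR: 11110101100000
Count of 1s: 7

7


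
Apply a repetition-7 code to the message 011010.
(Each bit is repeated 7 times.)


Each bit -> 7 copies

000000011111111111111000000011111110000000


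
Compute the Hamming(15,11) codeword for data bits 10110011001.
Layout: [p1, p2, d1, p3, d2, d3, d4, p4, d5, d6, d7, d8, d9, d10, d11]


Parity bits: p1=0, p2=1, p3=0, p4=1

011001110011001


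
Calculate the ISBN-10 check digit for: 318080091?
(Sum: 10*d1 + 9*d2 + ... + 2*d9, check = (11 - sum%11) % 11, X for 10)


Weighted sum: 180
180 mod 11 = 4

Check digit: 7


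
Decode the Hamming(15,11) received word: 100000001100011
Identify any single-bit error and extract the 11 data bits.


Syndrome = 3: error at position 3

Data: 10001100011 (corrected bit 3)


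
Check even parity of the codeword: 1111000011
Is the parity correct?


Number of 1s: 6

Yes, parity is correct (6 ones)


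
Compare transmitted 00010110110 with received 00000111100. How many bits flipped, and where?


XOR: 00010001010

3 error(s) at position(s): 3, 7, 9


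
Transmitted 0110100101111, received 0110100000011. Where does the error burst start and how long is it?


XOR: 0000000101100

Burst at position 7, length 4


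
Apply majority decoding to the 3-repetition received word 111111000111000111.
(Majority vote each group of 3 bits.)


Groups: 111, 111, 000, 111, 000, 111
Majority votes: 110101

110101


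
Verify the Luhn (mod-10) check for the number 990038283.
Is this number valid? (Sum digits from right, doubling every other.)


Luhn sum = 40
40 mod 10 = 0

Valid (Luhn sum mod 10 = 0)


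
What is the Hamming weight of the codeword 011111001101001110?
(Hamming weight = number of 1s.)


Counting 1s in 011111001101001110

11


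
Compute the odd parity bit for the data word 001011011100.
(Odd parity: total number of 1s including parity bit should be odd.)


Number of 1s in data: 6
Parity bit: 1

1


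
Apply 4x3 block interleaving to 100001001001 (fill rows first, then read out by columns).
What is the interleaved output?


Matrix:
  100
  001
  001
  001
Read columns: 100000000111

100000000111


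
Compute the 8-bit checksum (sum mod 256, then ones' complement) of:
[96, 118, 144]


Sum = 358 mod 256 = 102
Complement = 153

153


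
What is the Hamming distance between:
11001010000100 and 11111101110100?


XOR: 00110111110000
Count of 1s: 7

7


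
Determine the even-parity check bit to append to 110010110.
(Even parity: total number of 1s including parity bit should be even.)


Number of 1s in data: 5
Parity bit: 1

1


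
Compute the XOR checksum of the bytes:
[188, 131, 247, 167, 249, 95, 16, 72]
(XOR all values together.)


XOR chain: 188 ^ 131 ^ 247 ^ 167 ^ 249 ^ 95 ^ 16 ^ 72 = 145

145


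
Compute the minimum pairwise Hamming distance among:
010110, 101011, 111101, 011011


Comparing all pairs, minimum distance: 2
Can detect 1 errors, correct 0 errors

2


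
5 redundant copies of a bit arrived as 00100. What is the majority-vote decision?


Ones: 1 out of 5
Threshold: 3

0 (1/5 voted 1)


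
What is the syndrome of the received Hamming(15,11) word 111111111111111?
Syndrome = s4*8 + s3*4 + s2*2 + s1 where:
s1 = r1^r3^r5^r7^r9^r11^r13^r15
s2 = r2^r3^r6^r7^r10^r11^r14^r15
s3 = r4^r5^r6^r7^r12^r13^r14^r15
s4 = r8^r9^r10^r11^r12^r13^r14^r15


s1=0, s2=0, s3=0, s4=0

Syndrome = 0 (no error)


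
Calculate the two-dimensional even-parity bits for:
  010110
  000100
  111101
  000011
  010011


Row parities: 11101
Column parities: 111111

Row P: 11101, Col P: 111111, Corner: 0


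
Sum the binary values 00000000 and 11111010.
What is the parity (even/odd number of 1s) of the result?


00000000 = 0
11111010 = 250
Sum = 250 = 11111010
1s count = 6

even parity (6 ones in 11111010)


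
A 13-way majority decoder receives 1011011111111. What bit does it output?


Ones: 11 out of 13
Threshold: 7

1 (11/13 voted 1)


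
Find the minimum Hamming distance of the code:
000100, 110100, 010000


Comparing all pairs, minimum distance: 2
Can detect 1 errors, correct 0 errors

2


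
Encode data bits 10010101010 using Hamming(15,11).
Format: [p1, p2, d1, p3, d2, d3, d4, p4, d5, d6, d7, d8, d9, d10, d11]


Parity bits: p1=0, p2=0, p3=1, p4=1

001100110101010


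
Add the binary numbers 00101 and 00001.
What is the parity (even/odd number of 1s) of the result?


00101 = 5
00001 = 1
Sum = 6 = 110
1s count = 2

even parity (2 ones in 110)


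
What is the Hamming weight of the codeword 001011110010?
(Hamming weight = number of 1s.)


Counting 1s in 001011110010

6


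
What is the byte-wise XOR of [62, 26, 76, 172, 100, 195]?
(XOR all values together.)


XOR chain: 62 ^ 26 ^ 76 ^ 172 ^ 100 ^ 195 = 99

99


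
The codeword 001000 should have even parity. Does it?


Number of 1s: 1

No, parity error (1 ones)


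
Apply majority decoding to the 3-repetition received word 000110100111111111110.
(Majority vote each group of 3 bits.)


Groups: 000, 110, 100, 111, 111, 111, 110
Majority votes: 0101111

0101111


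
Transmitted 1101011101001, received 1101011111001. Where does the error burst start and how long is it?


XOR: 0000000010000

Burst at position 8, length 1


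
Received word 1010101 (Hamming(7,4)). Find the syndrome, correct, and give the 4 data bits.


Syndrome = 0: no error detected

Data: 1101 (no errors)


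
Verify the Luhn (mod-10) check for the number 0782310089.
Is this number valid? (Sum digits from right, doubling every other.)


Luhn sum = 39
39 mod 10 = 9

Invalid (Luhn sum mod 10 = 9)


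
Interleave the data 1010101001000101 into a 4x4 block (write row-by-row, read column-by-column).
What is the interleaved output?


Matrix:
  1010
  1010
  0100
  0101
Read columns: 1100001111000001

1100001111000001


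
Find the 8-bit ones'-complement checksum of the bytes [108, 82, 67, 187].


Sum = 444 mod 256 = 188
Complement = 67

67


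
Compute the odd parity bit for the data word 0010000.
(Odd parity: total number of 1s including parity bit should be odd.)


Number of 1s in data: 1
Parity bit: 0

0


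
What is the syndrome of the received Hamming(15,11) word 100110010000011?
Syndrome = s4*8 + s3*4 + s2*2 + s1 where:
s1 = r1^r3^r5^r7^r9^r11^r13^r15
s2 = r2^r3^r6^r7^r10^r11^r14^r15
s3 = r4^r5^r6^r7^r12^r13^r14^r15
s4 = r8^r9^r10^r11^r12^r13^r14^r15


s1=1, s2=0, s3=0, s4=1

Syndrome = 9 (error at position 9)


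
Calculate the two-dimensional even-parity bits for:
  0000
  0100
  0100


Row parities: 011
Column parities: 0000

Row P: 011, Col P: 0000, Corner: 0


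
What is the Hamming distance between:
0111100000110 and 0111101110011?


XOR: 0000001110101
Count of 1s: 5

5


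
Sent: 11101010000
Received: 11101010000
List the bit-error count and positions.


XOR: 00000000000

0 errors (received matches sent)


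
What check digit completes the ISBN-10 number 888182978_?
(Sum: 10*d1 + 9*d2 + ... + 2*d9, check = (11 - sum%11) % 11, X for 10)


Weighted sum: 354
354 mod 11 = 2

Check digit: 9


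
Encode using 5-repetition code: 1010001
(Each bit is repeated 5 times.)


Each bit -> 5 copies

11111000001111100000000000000011111


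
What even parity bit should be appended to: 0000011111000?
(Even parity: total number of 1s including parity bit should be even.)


Number of 1s in data: 5
Parity bit: 1

1


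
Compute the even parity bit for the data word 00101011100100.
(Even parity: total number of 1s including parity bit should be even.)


Number of 1s in data: 6
Parity bit: 0

0


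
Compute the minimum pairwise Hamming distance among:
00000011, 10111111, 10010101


Comparing all pairs, minimum distance: 3
Can detect 2 errors, correct 1 errors

3


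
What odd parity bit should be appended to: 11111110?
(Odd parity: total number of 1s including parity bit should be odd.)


Number of 1s in data: 7
Parity bit: 0

0


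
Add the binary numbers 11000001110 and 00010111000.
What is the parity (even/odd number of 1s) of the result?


11000001110 = 1550
00010111000 = 184
Sum = 1734 = 11011000110
1s count = 6

even parity (6 ones in 11011000110)


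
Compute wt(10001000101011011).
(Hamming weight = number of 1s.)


Counting 1s in 10001000101011011

8


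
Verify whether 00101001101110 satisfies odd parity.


Number of 1s: 7

Yes, parity is correct (7 ones)


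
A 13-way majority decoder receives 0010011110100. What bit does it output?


Ones: 6 out of 13
Threshold: 7

0 (6/13 voted 1)


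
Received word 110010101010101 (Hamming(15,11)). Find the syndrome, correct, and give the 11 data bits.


Syndrome = 1: error at position 1

Data: 01011010101 (corrected bit 1)


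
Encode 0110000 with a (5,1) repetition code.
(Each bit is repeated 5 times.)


Each bit -> 5 copies

00000111111111100000000000000000000


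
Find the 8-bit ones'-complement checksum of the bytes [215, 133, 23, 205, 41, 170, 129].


Sum = 916 mod 256 = 148
Complement = 107

107


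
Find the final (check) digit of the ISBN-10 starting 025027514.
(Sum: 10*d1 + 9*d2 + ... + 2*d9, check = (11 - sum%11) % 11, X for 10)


Weighted sum: 136
136 mod 11 = 4

Check digit: 7


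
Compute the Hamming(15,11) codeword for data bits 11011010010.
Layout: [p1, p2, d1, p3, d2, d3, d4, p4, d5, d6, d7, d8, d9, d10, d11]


Parity bits: p1=1, p2=0, p3=1, p4=1

101110111010010


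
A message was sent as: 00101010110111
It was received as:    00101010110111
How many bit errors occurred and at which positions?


XOR: 00000000000000

0 errors (received matches sent)


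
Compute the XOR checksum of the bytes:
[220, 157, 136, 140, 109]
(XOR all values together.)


XOR chain: 220 ^ 157 ^ 136 ^ 140 ^ 109 = 40

40


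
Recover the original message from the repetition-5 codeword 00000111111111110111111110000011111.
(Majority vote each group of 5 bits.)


Groups: 00000, 11111, 11111, 10111, 11111, 00000, 11111
Majority votes: 0111101

0111101


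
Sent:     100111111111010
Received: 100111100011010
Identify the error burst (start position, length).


XOR: 000000011100000

Burst at position 7, length 3


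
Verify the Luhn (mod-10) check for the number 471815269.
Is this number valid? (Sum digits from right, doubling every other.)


Luhn sum = 33
33 mod 10 = 3

Invalid (Luhn sum mod 10 = 3)


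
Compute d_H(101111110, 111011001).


XOR: 010100111
Count of 1s: 5

5


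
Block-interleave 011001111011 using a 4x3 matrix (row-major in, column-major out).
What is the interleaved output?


Matrix:
  011
  001
  111
  011
Read columns: 001010111111

001010111111


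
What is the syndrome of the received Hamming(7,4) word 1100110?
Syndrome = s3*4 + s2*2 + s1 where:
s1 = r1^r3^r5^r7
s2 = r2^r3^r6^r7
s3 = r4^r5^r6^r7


s1=0, s2=0, s3=0

Syndrome = 0 (no error)


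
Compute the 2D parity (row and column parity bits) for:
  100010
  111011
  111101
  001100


Row parities: 0110
Column parities: 101000

Row P: 0110, Col P: 101000, Corner: 0


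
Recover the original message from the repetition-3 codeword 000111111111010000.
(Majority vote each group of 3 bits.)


Groups: 000, 111, 111, 111, 010, 000
Majority votes: 011100

011100


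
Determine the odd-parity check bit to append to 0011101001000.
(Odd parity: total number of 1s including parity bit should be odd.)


Number of 1s in data: 5
Parity bit: 0

0


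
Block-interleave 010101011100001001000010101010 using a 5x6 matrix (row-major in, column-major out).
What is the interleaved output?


Matrix:
  010101
  011100
  001001
  000010
  101010
Read columns: 000011100001101110000001110100

000011100001101110000001110100


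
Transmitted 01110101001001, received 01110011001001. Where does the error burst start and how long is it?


XOR: 00000110000000

Burst at position 5, length 2


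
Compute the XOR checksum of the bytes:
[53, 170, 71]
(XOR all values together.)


XOR chain: 53 ^ 170 ^ 71 = 216

216


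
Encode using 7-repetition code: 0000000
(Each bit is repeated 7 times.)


Each bit -> 7 copies

0000000000000000000000000000000000000000000000000


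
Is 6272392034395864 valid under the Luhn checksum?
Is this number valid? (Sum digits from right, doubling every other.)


Luhn sum = 72
72 mod 10 = 2

Invalid (Luhn sum mod 10 = 2)


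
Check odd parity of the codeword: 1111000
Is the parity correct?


Number of 1s: 4

No, parity error (4 ones)


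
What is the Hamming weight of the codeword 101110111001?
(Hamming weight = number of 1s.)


Counting 1s in 101110111001

8


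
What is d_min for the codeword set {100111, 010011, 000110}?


Comparing all pairs, minimum distance: 2
Can detect 1 errors, correct 0 errors

2


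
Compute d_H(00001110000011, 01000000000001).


XOR: 01001110000010
Count of 1s: 5

5


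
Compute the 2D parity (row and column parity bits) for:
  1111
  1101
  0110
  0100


Row parities: 0101
Column parities: 0000

Row P: 0101, Col P: 0000, Corner: 0


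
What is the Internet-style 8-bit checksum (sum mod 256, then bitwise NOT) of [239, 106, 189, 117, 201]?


Sum = 852 mod 256 = 84
Complement = 171

171


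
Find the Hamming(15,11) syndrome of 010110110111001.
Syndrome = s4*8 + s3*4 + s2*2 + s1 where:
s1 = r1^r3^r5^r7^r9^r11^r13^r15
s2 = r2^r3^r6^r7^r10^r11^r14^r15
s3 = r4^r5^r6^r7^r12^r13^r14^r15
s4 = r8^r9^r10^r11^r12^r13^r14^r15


s1=0, s2=1, s3=1, s4=1

Syndrome = 14 (error at position 14)


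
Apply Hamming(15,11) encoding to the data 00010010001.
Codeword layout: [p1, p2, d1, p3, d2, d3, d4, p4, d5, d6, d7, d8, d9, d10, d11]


Parity bits: p1=1, p2=1, p3=0, p4=0

110000100010001


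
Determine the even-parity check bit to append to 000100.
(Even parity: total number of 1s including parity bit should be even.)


Number of 1s in data: 1
Parity bit: 1

1


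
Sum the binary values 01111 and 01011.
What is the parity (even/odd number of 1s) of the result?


01111 = 15
01011 = 11
Sum = 26 = 11010
1s count = 3

odd parity (3 ones in 11010)


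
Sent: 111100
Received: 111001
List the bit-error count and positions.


XOR: 000101

2 error(s) at position(s): 3, 5


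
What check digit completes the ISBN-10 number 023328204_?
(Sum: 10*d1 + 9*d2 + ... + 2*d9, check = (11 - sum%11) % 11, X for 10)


Weighted sum: 131
131 mod 11 = 10

Check digit: 1


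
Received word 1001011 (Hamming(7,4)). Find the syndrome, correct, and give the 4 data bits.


Syndrome = 4: error at position 4

Data: 0011 (corrected bit 4)


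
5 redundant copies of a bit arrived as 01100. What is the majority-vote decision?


Ones: 2 out of 5
Threshold: 3

0 (2/5 voted 1)


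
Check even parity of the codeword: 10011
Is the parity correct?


Number of 1s: 3

No, parity error (3 ones)


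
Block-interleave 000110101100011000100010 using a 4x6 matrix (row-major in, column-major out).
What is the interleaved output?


Matrix:
  000110
  101100
  011000
  100010
Read columns: 010100100110110010010000

010100100110110010010000


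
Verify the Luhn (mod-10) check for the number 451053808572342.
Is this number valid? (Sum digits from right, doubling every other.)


Luhn sum = 58
58 mod 10 = 8

Invalid (Luhn sum mod 10 = 8)


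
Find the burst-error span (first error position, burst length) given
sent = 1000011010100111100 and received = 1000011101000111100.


XOR: 0000000111100000000

Burst at position 7, length 4


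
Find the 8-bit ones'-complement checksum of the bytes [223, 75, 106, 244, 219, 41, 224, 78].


Sum = 1210 mod 256 = 186
Complement = 69

69


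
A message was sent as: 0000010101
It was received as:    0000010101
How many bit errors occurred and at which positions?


XOR: 0000000000

0 errors (received matches sent)


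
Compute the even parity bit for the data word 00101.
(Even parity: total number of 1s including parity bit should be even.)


Number of 1s in data: 2
Parity bit: 0

0


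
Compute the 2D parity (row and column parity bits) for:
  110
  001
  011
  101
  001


Row parities: 01001
Column parities: 000

Row P: 01001, Col P: 000, Corner: 0


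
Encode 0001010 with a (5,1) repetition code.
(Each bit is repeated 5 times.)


Each bit -> 5 copies

00000000000000011111000001111100000


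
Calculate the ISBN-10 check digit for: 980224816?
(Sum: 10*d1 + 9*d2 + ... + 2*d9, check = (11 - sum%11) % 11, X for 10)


Weighted sum: 255
255 mod 11 = 2

Check digit: 9


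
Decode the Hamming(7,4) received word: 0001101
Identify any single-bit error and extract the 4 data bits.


Syndrome = 6: error at position 6

Data: 0111 (corrected bit 6)


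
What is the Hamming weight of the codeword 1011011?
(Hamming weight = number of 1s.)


Counting 1s in 1011011

5


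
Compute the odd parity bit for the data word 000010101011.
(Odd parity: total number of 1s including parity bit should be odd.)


Number of 1s in data: 5
Parity bit: 0

0


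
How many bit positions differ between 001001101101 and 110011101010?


XOR: 111010000111
Count of 1s: 7

7


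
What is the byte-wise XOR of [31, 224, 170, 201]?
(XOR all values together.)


XOR chain: 31 ^ 224 ^ 170 ^ 201 = 156

156


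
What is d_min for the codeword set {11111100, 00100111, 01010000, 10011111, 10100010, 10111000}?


Comparing all pairs, minimum distance: 2
Can detect 1 errors, correct 0 errors

2


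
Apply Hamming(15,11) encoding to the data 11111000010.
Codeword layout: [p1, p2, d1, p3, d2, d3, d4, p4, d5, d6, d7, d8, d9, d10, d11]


Parity bits: p1=0, p2=0, p3=0, p4=0

001011101000010


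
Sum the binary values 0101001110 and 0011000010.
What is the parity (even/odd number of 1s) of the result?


0101001110 = 334
0011000010 = 194
Sum = 528 = 1000010000
1s count = 2

even parity (2 ones in 1000010000)


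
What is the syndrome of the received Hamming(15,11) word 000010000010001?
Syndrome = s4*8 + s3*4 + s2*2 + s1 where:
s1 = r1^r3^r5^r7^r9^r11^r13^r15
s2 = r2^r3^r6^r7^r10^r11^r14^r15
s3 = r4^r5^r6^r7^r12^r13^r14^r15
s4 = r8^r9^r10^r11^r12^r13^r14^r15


s1=1, s2=0, s3=0, s4=0

Syndrome = 1 (error at position 1)


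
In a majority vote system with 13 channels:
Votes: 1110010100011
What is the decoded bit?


Ones: 7 out of 13
Threshold: 7

1 (7/13 voted 1)


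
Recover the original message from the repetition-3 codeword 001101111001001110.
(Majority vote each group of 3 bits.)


Groups: 001, 101, 111, 001, 001, 110
Majority votes: 011001

011001


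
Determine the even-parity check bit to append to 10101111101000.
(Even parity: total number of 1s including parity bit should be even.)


Number of 1s in data: 8
Parity bit: 0

0


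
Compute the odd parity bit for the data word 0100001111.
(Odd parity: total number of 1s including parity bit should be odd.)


Number of 1s in data: 5
Parity bit: 0

0


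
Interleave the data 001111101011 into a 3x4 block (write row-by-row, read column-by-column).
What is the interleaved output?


Matrix:
  0011
  1110
  1011
Read columns: 011010111101

011010111101


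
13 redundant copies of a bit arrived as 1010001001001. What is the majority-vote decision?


Ones: 5 out of 13
Threshold: 7

0 (5/13 voted 1)


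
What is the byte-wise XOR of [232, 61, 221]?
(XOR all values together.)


XOR chain: 232 ^ 61 ^ 221 = 8

8


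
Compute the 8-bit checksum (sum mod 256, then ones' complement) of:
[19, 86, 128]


Sum = 233 mod 256 = 233
Complement = 22

22


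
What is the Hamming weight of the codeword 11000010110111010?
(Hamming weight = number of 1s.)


Counting 1s in 11000010110111010

9


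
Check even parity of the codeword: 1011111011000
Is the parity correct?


Number of 1s: 8

Yes, parity is correct (8 ones)


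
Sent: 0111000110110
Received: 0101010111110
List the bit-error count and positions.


XOR: 0010010001000

3 error(s) at position(s): 2, 5, 9


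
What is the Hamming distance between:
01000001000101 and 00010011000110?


XOR: 01010010000011
Count of 1s: 5

5


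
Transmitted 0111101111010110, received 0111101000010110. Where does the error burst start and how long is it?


XOR: 0000000111000000

Burst at position 7, length 3


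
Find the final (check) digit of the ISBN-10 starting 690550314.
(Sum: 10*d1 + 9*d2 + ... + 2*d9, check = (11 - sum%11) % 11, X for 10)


Weighted sum: 229
229 mod 11 = 9

Check digit: 2


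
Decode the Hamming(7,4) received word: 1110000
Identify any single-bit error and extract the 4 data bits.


Syndrome = 0: no error detected

Data: 1000 (no errors)


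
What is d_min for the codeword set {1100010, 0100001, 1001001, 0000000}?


Comparing all pairs, minimum distance: 2
Can detect 1 errors, correct 0 errors

2


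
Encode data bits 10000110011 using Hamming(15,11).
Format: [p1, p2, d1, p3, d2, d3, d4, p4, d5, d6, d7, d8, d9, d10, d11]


Parity bits: p1=1, p2=1, p3=0, p4=0

111000000110011


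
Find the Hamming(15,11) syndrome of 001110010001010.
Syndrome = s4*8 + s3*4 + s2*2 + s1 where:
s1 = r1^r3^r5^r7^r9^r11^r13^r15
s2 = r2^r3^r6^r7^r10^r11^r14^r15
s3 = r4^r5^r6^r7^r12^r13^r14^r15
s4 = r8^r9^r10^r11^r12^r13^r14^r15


s1=0, s2=0, s3=0, s4=1

Syndrome = 8 (error at position 8)


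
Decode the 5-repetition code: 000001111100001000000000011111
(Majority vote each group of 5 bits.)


Groups: 00000, 11111, 00001, 00000, 00000, 11111
Majority votes: 010001

010001


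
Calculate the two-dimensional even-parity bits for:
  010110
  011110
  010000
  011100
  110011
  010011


Row parities: 101101
Column parities: 100100

Row P: 101101, Col P: 100100, Corner: 0


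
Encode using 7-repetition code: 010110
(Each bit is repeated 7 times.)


Each bit -> 7 copies

000000011111110000000111111111111110000000


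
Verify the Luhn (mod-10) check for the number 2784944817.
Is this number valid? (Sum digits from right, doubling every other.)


Luhn sum = 60
60 mod 10 = 0

Valid (Luhn sum mod 10 = 0)


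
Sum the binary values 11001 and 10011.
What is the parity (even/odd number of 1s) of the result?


11001 = 25
10011 = 19
Sum = 44 = 101100
1s count = 3

odd parity (3 ones in 101100)


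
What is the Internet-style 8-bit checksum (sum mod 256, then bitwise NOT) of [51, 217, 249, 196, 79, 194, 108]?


Sum = 1094 mod 256 = 70
Complement = 185

185


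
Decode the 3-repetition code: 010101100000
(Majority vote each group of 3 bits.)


Groups: 010, 101, 100, 000
Majority votes: 0100

0100


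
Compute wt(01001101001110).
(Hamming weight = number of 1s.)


Counting 1s in 01001101001110

7


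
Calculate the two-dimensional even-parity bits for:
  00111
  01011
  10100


Row parities: 110
Column parities: 11000

Row P: 110, Col P: 11000, Corner: 0


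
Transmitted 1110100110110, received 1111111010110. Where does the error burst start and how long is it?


XOR: 0001011100000

Burst at position 3, length 5


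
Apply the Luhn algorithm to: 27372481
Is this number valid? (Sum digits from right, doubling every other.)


Luhn sum = 40
40 mod 10 = 0

Valid (Luhn sum mod 10 = 0)


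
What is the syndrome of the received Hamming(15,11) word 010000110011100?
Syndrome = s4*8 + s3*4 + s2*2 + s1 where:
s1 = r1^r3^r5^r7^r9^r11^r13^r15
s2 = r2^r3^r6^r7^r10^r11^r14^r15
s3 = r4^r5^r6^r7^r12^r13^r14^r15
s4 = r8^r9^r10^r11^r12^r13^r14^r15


s1=1, s2=1, s3=1, s4=0

Syndrome = 7 (error at position 7)


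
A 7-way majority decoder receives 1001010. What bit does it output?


Ones: 3 out of 7
Threshold: 4

0 (3/7 voted 1)


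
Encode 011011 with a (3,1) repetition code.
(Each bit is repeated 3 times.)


Each bit -> 3 copies

000111111000111111


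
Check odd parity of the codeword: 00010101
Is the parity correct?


Number of 1s: 3

Yes, parity is correct (3 ones)


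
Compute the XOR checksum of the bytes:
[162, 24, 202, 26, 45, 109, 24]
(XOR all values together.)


XOR chain: 162 ^ 24 ^ 202 ^ 26 ^ 45 ^ 109 ^ 24 = 50

50


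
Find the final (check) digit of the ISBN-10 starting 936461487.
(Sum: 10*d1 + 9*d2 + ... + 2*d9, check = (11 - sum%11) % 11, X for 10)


Weighted sum: 288
288 mod 11 = 2

Check digit: 9


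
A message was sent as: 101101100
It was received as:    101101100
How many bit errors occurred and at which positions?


XOR: 000000000

0 errors (received matches sent)
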